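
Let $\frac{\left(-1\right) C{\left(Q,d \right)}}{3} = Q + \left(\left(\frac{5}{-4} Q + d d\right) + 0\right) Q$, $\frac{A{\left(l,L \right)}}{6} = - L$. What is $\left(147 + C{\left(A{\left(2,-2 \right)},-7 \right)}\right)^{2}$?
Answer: $1238769$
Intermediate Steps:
$A{\left(l,L \right)} = - 6 L$ ($A{\left(l,L \right)} = 6 \left(- L\right) = - 6 L$)
$C{\left(Q,d \right)} = - 3 Q - 3 Q \left(d^{2} - \frac{5 Q}{4}\right)$ ($C{\left(Q,d \right)} = - 3 \left(Q + \left(\left(\frac{5}{-4} Q + d d\right) + 0\right) Q\right) = - 3 \left(Q + \left(\left(5 \left(- \frac{1}{4}\right) Q + d^{2}\right) + 0\right) Q\right) = - 3 \left(Q + \left(\left(- \frac{5 Q}{4} + d^{2}\right) + 0\right) Q\right) = - 3 \left(Q + \left(\left(d^{2} - \frac{5 Q}{4}\right) + 0\right) Q\right) = - 3 \left(Q + \left(d^{2} - \frac{5 Q}{4}\right) Q\right) = - 3 \left(Q + Q \left(d^{2} - \frac{5 Q}{4}\right)\right) = - 3 Q - 3 Q \left(d^{2} - \frac{5 Q}{4}\right)$)
$\left(147 + C{\left(A{\left(2,-2 \right)},-7 \right)}\right)^{2} = \left(147 + \frac{3 \left(\left(-6\right) \left(-2\right)\right) \left(-4 - 4 \left(-7\right)^{2} + 5 \left(\left(-6\right) \left(-2\right)\right)\right)}{4}\right)^{2} = \left(147 + \frac{3}{4} \cdot 12 \left(-4 - 196 + 5 \cdot 12\right)\right)^{2} = \left(147 + \frac{3}{4} \cdot 12 \left(-4 - 196 + 60\right)\right)^{2} = \left(147 + \frac{3}{4} \cdot 12 \left(-140\right)\right)^{2} = \left(147 - 1260\right)^{2} = \left(-1113\right)^{2} = 1238769$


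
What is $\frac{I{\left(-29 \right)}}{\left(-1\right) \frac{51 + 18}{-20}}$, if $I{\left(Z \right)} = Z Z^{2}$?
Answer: $- \frac{487780}{69} \approx -7069.3$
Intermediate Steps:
$I{\left(Z \right)} = Z^{3}$
$\frac{I{\left(-29 \right)}}{\left(-1\right) \frac{51 + 18}{-20}} = \frac{\left(-29\right)^{3}}{\left(-1\right) \frac{51 + 18}{-20}} = - \frac{24389}{\left(-1\right) 69 \left(- \frac{1}{20}\right)} = - \frac{24389}{\left(-1\right) \left(- \frac{69}{20}\right)} = - \frac{24389}{\frac{69}{20}} = \left(-24389\right) \frac{20}{69} = - \frac{487780}{69}$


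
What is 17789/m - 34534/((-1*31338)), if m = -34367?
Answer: 314679148/538496523 ≈ 0.58437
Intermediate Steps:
17789/m - 34534/((-1*31338)) = 17789/(-34367) - 34534/((-1*31338)) = 17789*(-1/34367) - 34534/(-31338) = -17789/34367 - 34534*(-1/31338) = -17789/34367 + 17267/15669 = 314679148/538496523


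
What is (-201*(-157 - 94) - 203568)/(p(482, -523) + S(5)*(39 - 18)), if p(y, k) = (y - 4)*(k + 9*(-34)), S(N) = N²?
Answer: 153117/395737 ≈ 0.38692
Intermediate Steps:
p(y, k) = (-306 + k)*(-4 + y) (p(y, k) = (-4 + y)*(k - 306) = (-4 + y)*(-306 + k) = (-306 + k)*(-4 + y))
(-201*(-157 - 94) - 203568)/(p(482, -523) + S(5)*(39 - 18)) = (-201*(-157 - 94) - 203568)/((1224 - 306*482 - 4*(-523) - 523*482) + 5²*(39 - 18)) = (-201*(-251) - 203568)/((1224 - 147492 + 2092 - 252086) + 25*21) = (50451 - 203568)/(-396262 + 525) = -153117/(-395737) = -153117*(-1/395737) = 153117/395737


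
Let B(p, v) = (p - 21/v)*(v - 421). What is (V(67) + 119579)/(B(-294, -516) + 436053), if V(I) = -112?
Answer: 20548324/122376773 ≈ 0.16791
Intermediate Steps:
B(p, v) = (-421 + v)*(p - 21/v) (B(p, v) = (p - 21/v)*(-421 + v) = (-421 + v)*(p - 21/v))
(V(67) + 119579)/(B(-294, -516) + 436053) = (-112 + 119579)/((-21 - 421*(-294) + 8841/(-516) - 294*(-516)) + 436053) = 119467/((-21 + 123774 + 8841*(-1/516) + 151704) + 436053) = 119467/((-21 + 123774 - 2947/172 + 151704) + 436053) = 119467/(47375657/172 + 436053) = 119467/(122376773/172) = 119467*(172/122376773) = 20548324/122376773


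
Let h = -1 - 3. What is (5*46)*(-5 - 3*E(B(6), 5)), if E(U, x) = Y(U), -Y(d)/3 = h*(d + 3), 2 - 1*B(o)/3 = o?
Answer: 73370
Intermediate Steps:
h = -4
B(o) = 6 - 3*o
Y(d) = 36 + 12*d (Y(d) = -(-12)*(d + 3) = -(-12)*(3 + d) = -3*(-12 - 4*d) = 36 + 12*d)
E(U, x) = 36 + 12*U
(5*46)*(-5 - 3*E(B(6), 5)) = (5*46)*(-5 - 3*(36 + 12*(6 - 3*6))) = 230*(-5 - 3*(36 + 12*(6 - 18))) = 230*(-5 - 3*(36 + 12*(-12))) = 230*(-5 - 3*(36 - 144)) = 230*(-5 - 3*(-108)) = 230*(-5 + 324) = 230*319 = 73370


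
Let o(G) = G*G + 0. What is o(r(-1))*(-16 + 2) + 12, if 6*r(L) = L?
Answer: 209/18 ≈ 11.611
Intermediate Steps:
r(L) = L/6
o(G) = G² (o(G) = G² + 0 = G²)
o(r(-1))*(-16 + 2) + 12 = ((⅙)*(-1))²*(-16 + 2) + 12 = (-⅙)²*(-14) + 12 = (1/36)*(-14) + 12 = -7/18 + 12 = 209/18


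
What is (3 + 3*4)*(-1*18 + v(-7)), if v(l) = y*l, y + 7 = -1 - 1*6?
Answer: 1200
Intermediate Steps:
y = -14 (y = -7 + (-1 - 1*6) = -7 + (-1 - 6) = -7 - 7 = -14)
v(l) = -14*l
(3 + 3*4)*(-1*18 + v(-7)) = (3 + 3*4)*(-1*18 - 14*(-7)) = (3 + 12)*(-18 + 98) = 15*80 = 1200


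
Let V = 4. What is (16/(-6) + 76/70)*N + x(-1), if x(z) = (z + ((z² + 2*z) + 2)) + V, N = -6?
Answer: 472/35 ≈ 13.486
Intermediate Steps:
x(z) = 6 + z² + 3*z (x(z) = (z + ((z² + 2*z) + 2)) + 4 = (z + (2 + z² + 2*z)) + 4 = (2 + z² + 3*z) + 4 = 6 + z² + 3*z)
(16/(-6) + 76/70)*N + x(-1) = (16/(-6) + 76/70)*(-6) + (6 + (-1)² + 3*(-1)) = (16*(-⅙) + 76*(1/70))*(-6) + (6 + 1 - 3) = (-8/3 + 38/35)*(-6) + 4 = -166/105*(-6) + 4 = 332/35 + 4 = 472/35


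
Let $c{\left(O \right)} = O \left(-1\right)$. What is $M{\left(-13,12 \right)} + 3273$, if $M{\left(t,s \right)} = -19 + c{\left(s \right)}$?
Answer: $3242$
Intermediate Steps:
$c{\left(O \right)} = - O$
$M{\left(t,s \right)} = -19 - s$
$M{\left(-13,12 \right)} + 3273 = \left(-19 - 12\right) + 3273 = -31 + 3273 = 3242$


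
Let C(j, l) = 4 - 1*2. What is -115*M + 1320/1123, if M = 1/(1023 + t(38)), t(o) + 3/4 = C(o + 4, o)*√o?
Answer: 19954789860/18773740147 + 3680*√38/16717489 ≈ 1.0643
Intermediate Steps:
C(j, l) = 2 (C(j, l) = 4 - 2 = 2)
t(o) = -¾ + 2*√o
M = 1/(4089/4 + 2*√38) (M = 1/(1023 + (-¾ + 2*√38)) = 1/(4089/4 + 2*√38) ≈ 0.00096658)
-115*M + 1320/1123 = -115*(16356/16717489 - 32*√38/16717489) + 1320/1123 = (-1880940/16717489 + 3680*√38/16717489) + 1320*(1/1123) = (-1880940/16717489 + 3680*√38/16717489) + 1320/1123 = 19954789860/18773740147 + 3680*√38/16717489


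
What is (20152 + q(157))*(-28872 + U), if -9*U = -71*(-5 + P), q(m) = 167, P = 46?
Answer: -1740234301/3 ≈ -5.8008e+8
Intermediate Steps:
U = 2911/9 (U = -(-71)*(-5 + 46)/9 = -(-71)*41/9 = -1/9*(-2911) = 2911/9 ≈ 323.44)
(20152 + q(157))*(-28872 + U) = (20152 + 167)*(-28872 + 2911/9) = 20319*(-256937/9) = -1740234301/3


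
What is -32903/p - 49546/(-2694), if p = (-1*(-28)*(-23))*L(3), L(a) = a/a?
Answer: 60274153/867468 ≈ 69.483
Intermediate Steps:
L(a) = 1
p = -644 (p = (-1*(-28)*(-23))*1 = (28*(-23))*1 = -644*1 = -644)
-32903/p - 49546/(-2694) = -32903/(-644) - 49546/(-2694) = -32903*(-1/644) - 49546*(-1/2694) = 32903/644 + 24773/1347 = 60274153/867468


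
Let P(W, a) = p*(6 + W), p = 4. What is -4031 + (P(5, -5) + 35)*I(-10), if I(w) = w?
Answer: -4821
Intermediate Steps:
P(W, a) = 24 + 4*W (P(W, a) = 4*(6 + W) = 24 + 4*W)
-4031 + (P(5, -5) + 35)*I(-10) = -4031 + ((24 + 4*5) + 35)*(-10) = -4031 + ((24 + 20) + 35)*(-10) = -4031 + (44 + 35)*(-10) = -4031 + 79*(-10) = -4031 - 790 = -4821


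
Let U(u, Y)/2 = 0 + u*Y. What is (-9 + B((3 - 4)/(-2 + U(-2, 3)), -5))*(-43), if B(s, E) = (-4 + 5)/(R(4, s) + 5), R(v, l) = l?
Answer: 26875/71 ≈ 378.52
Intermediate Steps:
U(u, Y) = 2*Y*u (U(u, Y) = 2*(0 + u*Y) = 2*(0 + Y*u) = 2*(Y*u) = 2*Y*u)
B(s, E) = 1/(5 + s) (B(s, E) = (-4 + 5)/(s + 5) = 1/(5 + s))
(-9 + B((3 - 4)/(-2 + U(-2, 3)), -5))*(-43) = (-9 + 1/(5 + (3 - 4)/(-2 + 2*3*(-2))))*(-43) = (-9 + 1/(5 - 1/(-2 - 12)))*(-43) = (-9 + 1/(5 - 1/(-14)))*(-43) = (-9 + 1/(5 - 1*(-1/14)))*(-43) = (-9 + 1/(5 + 1/14))*(-43) = (-9 + 1/(71/14))*(-43) = (-9 + 14/71)*(-43) = -625/71*(-43) = 26875/71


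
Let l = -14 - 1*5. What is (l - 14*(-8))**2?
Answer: 8649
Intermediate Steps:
l = -19 (l = -14 - 5 = -19)
(l - 14*(-8))**2 = (-19 - 14*(-8))**2 = (-19 + 112)**2 = 93**2 = 8649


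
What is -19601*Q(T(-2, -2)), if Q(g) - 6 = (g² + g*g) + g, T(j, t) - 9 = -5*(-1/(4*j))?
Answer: -97005349/32 ≈ -3.0314e+6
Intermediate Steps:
T(j, t) = 9 + 5/(4*j) (T(j, t) = 9 - 5*(-1/(4*j)) = 9 - (-5)/(4*j) = 9 + 5/(4*j))
Q(g) = 6 + g + 2*g² (Q(g) = 6 + ((g² + g*g) + g) = 6 + ((g² + g²) + g) = 6 + (2*g² + g) = 6 + (g + 2*g²) = 6 + g + 2*g²)
-19601*Q(T(-2, -2)) = -19601*(6 + (9 + (5/4)/(-2)) + 2*(9 + (5/4)/(-2))²) = -19601*(6 + (9 + (5/4)*(-½)) + 2*(9 + (5/4)*(-½))²) = -19601*(6 + (9 - 5/8) + 2*(9 - 5/8)²) = -19601*(6 + 67/8 + 2*(67/8)²) = -19601*(6 + 67/8 + 2*(4489/64)) = -19601*(6 + 67/8 + 4489/32) = -19601*4949/32 = -97005349/32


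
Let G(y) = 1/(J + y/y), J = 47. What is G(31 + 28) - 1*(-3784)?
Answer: 181633/48 ≈ 3784.0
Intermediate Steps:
G(y) = 1/48 (G(y) = 1/(47 + y/y) = 1/(47 + 1) = 1/48)
G(31 + 28) - 1*(-3784) = 1/48 - 1*(-3784) = 1/48 + 3784 = 181633/48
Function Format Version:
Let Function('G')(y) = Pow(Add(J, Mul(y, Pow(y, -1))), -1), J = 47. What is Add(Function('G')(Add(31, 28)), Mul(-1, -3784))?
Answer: Rational(181633, 48) ≈ 3784.0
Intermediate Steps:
Function('G')(y) = Rational(1, 48) (Function('G')(y) = Pow(Add(47, Mul(y, Pow(y, -1))), -1) = Pow(Add(47, 1), -1) = Pow(48, -1) = Rational(1, 48))
Add(Function('G')(Add(31, 28)), Mul(-1, -3784)) = Add(Rational(1, 48), Mul(-1, -3784)) = Add(Rational(1, 48), 3784) = Rational(181633, 48)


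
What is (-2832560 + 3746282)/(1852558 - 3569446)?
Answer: -152287/286148 ≈ -0.53220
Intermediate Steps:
(-2832560 + 3746282)/(1852558 - 3569446) = 913722/(-1716888) = 913722*(-1/1716888) = -152287/286148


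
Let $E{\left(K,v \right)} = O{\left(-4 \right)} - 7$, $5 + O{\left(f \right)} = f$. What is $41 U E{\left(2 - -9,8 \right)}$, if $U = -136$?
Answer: $89216$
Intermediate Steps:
$O{\left(f \right)} = -5 + f$
$E{\left(K,v \right)} = -16$ ($E{\left(K,v \right)} = \left(-5 - 4\right) - 7 = -9 - 7 = -16$)
$41 U E{\left(2 - -9,8 \right)} = 41 \left(-136\right) \left(-16\right) = \left(-5576\right) \left(-16\right) = 89216$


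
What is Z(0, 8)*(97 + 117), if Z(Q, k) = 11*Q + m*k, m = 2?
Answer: 3424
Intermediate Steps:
Z(Q, k) = 2*k + 11*Q (Z(Q, k) = 11*Q + 2*k = 2*k + 11*Q)
Z(0, 8)*(97 + 117) = (2*8 + 11*0)*(97 + 117) = (16 + 0)*214 = 16*214 = 3424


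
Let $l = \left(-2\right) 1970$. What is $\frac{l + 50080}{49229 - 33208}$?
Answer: $\frac{46140}{16021} \approx 2.88$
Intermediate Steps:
$l = -3940$
$\frac{l + 50080}{49229 - 33208} = \frac{-3940 + 50080}{49229 - 33208} = \frac{46140}{16021}$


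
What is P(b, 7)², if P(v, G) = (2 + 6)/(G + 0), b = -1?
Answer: 64/49 ≈ 1.3061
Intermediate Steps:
P(v, G) = 8/G
P(b, 7)² = (8/7)² = 64/49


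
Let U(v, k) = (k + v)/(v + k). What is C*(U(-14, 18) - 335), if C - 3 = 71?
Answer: -24716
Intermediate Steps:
U(v, k) = 1 (U(v, k) = (k + v)/(k + v) = 1)
C = 74 (C = 3 + 71 = 74)
C*(U(-14, 18) - 335) = 74*(1 - 335) = 74*(-334) = -24716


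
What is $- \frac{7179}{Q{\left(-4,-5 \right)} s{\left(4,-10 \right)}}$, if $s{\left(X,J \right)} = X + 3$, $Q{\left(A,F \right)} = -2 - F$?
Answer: $- \frac{2393}{7} \approx -341.86$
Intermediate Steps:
$s{\left(X,J \right)} = 3 + X$
$- \frac{7179}{Q{\left(-4,-5 \right)} s{\left(4,-10 \right)}} = - \frac{7179}{\left(-2 - -5\right) \left(3 + 4\right)} = - \frac{7179}{\left(-2 + 5\right) 7} = - \frac{7179}{3 \cdot 7} = - \frac{7179}{21} = \left(-7179\right) \frac{1}{21} = - \frac{2393}{7}$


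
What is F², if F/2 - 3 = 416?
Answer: 702244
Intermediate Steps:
F = 838 (F = 6 + 2*416 = 6 + 832 = 838)
F² = 838² = 702244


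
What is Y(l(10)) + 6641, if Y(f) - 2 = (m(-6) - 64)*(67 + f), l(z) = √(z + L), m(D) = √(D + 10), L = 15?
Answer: 2179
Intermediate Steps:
m(D) = √(10 + D)
l(z) = √(15 + z) (l(z) = √(z + 15) = √(15 + z))
Y(f) = -4152 - 62*f (Y(f) = 2 + (√(10 - 6) - 64)*(67 + f) = 2 + (√4 - 64)*(67 + f) = 2 + (2 - 64)*(67 + f) = 2 - 62*(67 + f) = 2 + (-4154 - 62*f) = -4152 - 62*f)
Y(l(10)) + 6641 = (-4152 - 62*√(15 + 10)) + 6641 = (-4152 - 62*√25) + 6641 = (-4152 - 62*5) + 6641 = (-4152 - 310) + 6641 = -4462 + 6641 = 2179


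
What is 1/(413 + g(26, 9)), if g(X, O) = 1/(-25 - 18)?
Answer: 43/17758 ≈ 0.0024214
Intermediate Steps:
g(X, O) = -1/43 (g(X, O) = 1/(-43) = -1/43)
1/(413 + g(26, 9)) = 1/(413 - 1/43) = 1/(17758/43) = 43/17758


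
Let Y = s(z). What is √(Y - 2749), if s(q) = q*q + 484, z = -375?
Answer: 2*√34590 ≈ 371.97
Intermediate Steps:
s(q) = 484 + q² (s(q) = q² + 484 = 484 + q²)
Y = 141109 (Y = 484 + (-375)² = 484 + 140625 = 141109)
√(Y - 2749) = √(141109 - 2749) = √138360 = 2*√34590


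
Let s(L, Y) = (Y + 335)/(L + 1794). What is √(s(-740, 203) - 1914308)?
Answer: I*√531658704769/527 ≈ 1383.6*I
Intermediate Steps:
s(L, Y) = (335 + Y)/(1794 + L)
√(s(-740, 203) - 1914308) = √((335 + 203)/(1794 - 740) - 1914308) = √(538/1054 - 1914308) = √((1/1054)*538 - 1914308) = √(269/527 - 1914308) = √(-1008840047/527) = I*√531658704769/527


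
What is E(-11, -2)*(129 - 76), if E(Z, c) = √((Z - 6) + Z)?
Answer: 106*I*√7 ≈ 280.45*I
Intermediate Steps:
E(Z, c) = √(-6 + 2*Z) (E(Z, c) = √((-6 + Z) + Z) = √(-6 + 2*Z))
E(-11, -2)*(129 - 76) = √(-6 + 2*(-11))*(129 - 76) = √(-6 - 22)*53 = √(-28)*53 = (2*I*√7)*53 = 106*I*√7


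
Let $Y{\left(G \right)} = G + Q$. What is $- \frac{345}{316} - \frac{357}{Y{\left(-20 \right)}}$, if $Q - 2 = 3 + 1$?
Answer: $\frac{7713}{316} \approx 24.408$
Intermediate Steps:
$Q = 6$ ($Q = 2 + \left(3 + 1\right) = 2 + 4 = 6$)
$Y{\left(G \right)} = 6 + G$ ($Y{\left(G \right)} = G + 6 = 6 + G$)
$- \frac{345}{316} - \frac{357}{Y{\left(-20 \right)}} = - \frac{345}{316} - \frac{357}{6 - 20} = \left(-345\right) \frac{1}{316} - \frac{357}{-14} = - \frac{345}{316} - - \frac{51}{2} = - \frac{345}{316} + \frac{51}{2} = \frac{7713}{316}$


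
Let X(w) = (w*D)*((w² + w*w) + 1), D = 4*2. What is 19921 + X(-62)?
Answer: -3793823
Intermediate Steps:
D = 8
X(w) = 8*w*(1 + 2*w²) (X(w) = (w*8)*((w² + w*w) + 1) = (8*w)*((w² + w²) + 1) = (8*w)*(2*w² + 1) = (8*w)*(1 + 2*w²) = 8*w*(1 + 2*w²))
19921 + X(-62) = 19921 + (8*(-62) + 16*(-62)³) = 19921 + (-496 + 16*(-238328)) = 19921 + (-496 - 3813248) = 19921 - 3813744 = -3793823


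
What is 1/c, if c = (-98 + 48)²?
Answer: 1/2500 ≈ 0.00040000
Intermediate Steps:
c = 2500 (c = (-50)² = 2500)
1/c = 1/2500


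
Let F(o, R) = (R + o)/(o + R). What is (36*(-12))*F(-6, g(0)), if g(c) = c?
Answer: -432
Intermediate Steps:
F(o, R) = 1 (F(o, R) = (R + o)/(R + o) = 1)
(36*(-12))*F(-6, g(0)) = (36*(-12))*1 = -432*1 = -432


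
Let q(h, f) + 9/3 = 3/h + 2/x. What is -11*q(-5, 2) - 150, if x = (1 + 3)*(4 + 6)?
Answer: -2219/20 ≈ -110.95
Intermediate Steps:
x = 40 (x = 4*10 = 40)
q(h, f) = -59/20 + 3/h (q(h, f) = -3 + (3/h + 2/40) = -3 + (3/h + 2*(1/40)) = -3 + (3/h + 1/20) = -3 + (1/20 + 3/h) = -59/20 + 3/h)
-11*q(-5, 2) - 150 = -11*(-59/20 + 3/(-5)) - 150 = -11*(-59/20 + 3*(-⅕)) - 150 = -11*(-59/20 - ⅗) - 150 = -11*(-71/20) - 150 = 781/20 - 150 = -2219/20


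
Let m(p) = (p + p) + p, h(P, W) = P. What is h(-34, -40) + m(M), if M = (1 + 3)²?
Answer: 14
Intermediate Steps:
M = 16 (M = 4² = 16)
m(p) = 3*p (m(p) = 2*p + p = 3*p)
h(-34, -40) + m(M) = -34 + 3*16 = -34 + 48 = 14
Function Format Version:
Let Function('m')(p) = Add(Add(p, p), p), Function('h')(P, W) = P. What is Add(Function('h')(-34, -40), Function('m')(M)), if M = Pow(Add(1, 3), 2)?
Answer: 14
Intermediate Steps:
M = 16 (M = Pow(4, 2) = 16)
Function('m')(p) = Mul(3, p) (Function('m')(p) = Add(Mul(2, p), p) = Mul(3, p))
Add(Function('h')(-34, -40), Function('m')(M)) = Add(-34, Mul(3, 16)) = Add(-34, 48) = 14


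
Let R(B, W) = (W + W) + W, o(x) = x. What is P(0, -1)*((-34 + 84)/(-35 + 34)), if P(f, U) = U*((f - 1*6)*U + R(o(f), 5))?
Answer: 1050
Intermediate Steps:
R(B, W) = 3*W (R(B, W) = 2*W + W = 3*W)
P(f, U) = U*(15 + U*(-6 + f)) (P(f, U) = U*((f - 1*6)*U + 3*5) = U*((f - 6)*U + 15) = U*((-6 + f)*U + 15) = U*(U*(-6 + f) + 15) = U*(15 + U*(-6 + f)))
P(0, -1)*((-34 + 84)/(-35 + 34)) = (-(15 - 6*(-1) - 1*0))*((-34 + 84)/(-35 + 34)) = (-(15 + 6 + 0))*(50/(-1)) = (-1*21)*(50*(-1)) = -21*(-50) = 1050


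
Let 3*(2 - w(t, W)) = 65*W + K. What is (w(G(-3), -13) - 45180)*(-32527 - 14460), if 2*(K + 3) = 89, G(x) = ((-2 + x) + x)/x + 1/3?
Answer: 12661164007/6 ≈ 2.1102e+9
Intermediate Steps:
G(x) = 1/3 + (-2 + 2*x)/x (G(x) = (-2 + 2*x)/x + 1*(1/3) = (-2 + 2*x)/x + 1/3 = 1/3 + (-2 + 2*x)/x)
K = 83/2 (K = -3 + (1/2)*89 = -3 + 89/2 = 83/2 ≈ 41.500)
w(t, W) = -71/6 - 65*W/3 (w(t, W) = 2 - (65*W + 83/2)/3 = 2 - (83/2 + 65*W)/3 = 2 + (-83/6 - 65*W/3) = -71/6 - 65*W/3)
(w(G(-3), -13) - 45180)*(-32527 - 14460) = ((-71/6 - 65/3*(-13)) - 45180)*(-32527 - 14460) = ((-71/6 + 845/3) - 45180)*(-46987) = (1619/6 - 45180)*(-46987) = -269461/6*(-46987) = 12661164007/6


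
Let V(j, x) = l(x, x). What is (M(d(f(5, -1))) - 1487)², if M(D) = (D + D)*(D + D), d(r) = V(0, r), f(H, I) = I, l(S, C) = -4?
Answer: 2024929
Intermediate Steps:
V(j, x) = -4
d(r) = -4
M(D) = 4*D² (M(D) = (2*D)*(2*D) = 4*D²)
(M(d(f(5, -1))) - 1487)² = (4*(-4)² - 1487)² = (4*16 - 1487)² = (64 - 1487)² = (-1423)² = 2024929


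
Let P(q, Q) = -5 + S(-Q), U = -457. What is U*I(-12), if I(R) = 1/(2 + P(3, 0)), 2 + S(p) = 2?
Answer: 457/3 ≈ 152.33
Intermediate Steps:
S(p) = 0 (S(p) = -2 + 2 = 0)
P(q, Q) = -5 (P(q, Q) = -5 + 0 = -5)
I(R) = -1/3 (I(R) = 1/(2 - 5) = 1/(-3) = -1/3)
U*I(-12) = -457*(-1/3) = 457/3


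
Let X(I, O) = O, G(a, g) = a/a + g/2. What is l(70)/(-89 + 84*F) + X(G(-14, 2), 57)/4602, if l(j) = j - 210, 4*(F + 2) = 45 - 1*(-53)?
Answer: -180541/2762734 ≈ -0.065349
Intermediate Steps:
G(a, g) = 1 + g/2 (G(a, g) = 1 + g*(½) = 1 + g/2)
F = 45/2 (F = -2 + (45 - 1*(-53))/4 = -2 + (45 + 53)/4 = -2 + (¼)*98 = -2 + 49/2 = 45/2 ≈ 22.500)
l(j) = -210 + j
l(70)/(-89 + 84*F) + X(G(-14, 2), 57)/4602 = (-210 + 70)/(-89 + 84*(45/2)) + 57/4602 = -140/(-89 + 1890) + 57*(1/4602) = -140/1801 + 19/1534 = -180541/2762734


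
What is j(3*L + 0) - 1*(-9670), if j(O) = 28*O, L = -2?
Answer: 9502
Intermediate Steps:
j(3*L + 0) - 1*(-9670) = 28*(3*(-2) + 0) - 1*(-9670) = 28*(-6 + 0) + 9670 = 28*(-6) + 9670 = -168 + 9670 = 9502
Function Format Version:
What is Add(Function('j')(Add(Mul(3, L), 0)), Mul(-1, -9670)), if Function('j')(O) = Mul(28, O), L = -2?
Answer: 9502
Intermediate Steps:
Add(Function('j')(Add(Mul(3, L), 0)), Mul(-1, -9670)) = Add(Mul(28, Add(Mul(3, -2), 0)), Mul(-1, -9670)) = Add(Mul(28, Add(-6, 0)), 9670) = Add(Mul(28, -6), 9670) = Add(-168, 9670) = 9502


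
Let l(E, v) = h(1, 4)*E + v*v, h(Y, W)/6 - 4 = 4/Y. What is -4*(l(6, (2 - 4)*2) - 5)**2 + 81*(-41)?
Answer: -360925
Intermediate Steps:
h(Y, W) = 24 + 24/Y (h(Y, W) = 24 + 6*(4/Y) = 24 + 24/Y)
l(E, v) = v**2 + 48*E (l(E, v) = (24 + 24/1)*E + v*v = (24 + 24*1)*E + v**2 = (24 + 24)*E + v**2 = 48*E + v**2 = v**2 + 48*E)
-4*(l(6, (2 - 4)*2) - 5)**2 + 81*(-41) = -4*((((2 - 4)*2)**2 + 48*6) - 5)**2 + 81*(-41) = -4*(((-2*2)**2 + 288) - 5)**2 - 3321 = -4*(((-4)**2 + 288) - 5)**2 - 3321 = -4*((16 + 288) - 5)**2 - 3321 = -4*(304 - 5)**2 - 3321 = -4*299**2 - 3321 = -4*89401 - 3321 = -357604 - 3321 = -360925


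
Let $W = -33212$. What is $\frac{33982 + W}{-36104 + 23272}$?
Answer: $- \frac{385}{6416} \approx -0.060006$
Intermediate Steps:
$\frac{33982 + W}{-36104 + 23272} = \frac{33982 - 33212}{-36104 + 23272} = \frac{770}{-12832} = 770 \left(- \frac{1}{12832}\right) = - \frac{385}{6416}$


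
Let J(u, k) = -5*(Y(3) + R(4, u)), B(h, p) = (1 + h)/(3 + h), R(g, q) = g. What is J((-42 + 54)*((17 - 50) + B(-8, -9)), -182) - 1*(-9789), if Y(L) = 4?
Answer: 9749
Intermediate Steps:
B(h, p) = (1 + h)/(3 + h)
J(u, k) = -40 (J(u, k) = -5*(4 + 4) = -5*8 = -40)
J((-42 + 54)*((17 - 50) + B(-8, -9)), -182) - 1*(-9789) = -40 - 1*(-9789) = -40 + 9789 = 9749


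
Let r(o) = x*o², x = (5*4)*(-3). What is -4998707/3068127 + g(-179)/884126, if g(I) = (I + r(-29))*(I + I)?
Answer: 25600928671846/1356305426001 ≈ 18.875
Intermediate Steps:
x = -60 (x = 20*(-3) = -60)
r(o) = -60*o²
g(I) = 2*I*(-50460 + I) (g(I) = (I - 60*(-29)²)*(I + I) = (I - 60*841)*(2*I) = (I - 50460)*(2*I) = (-50460 + I)*(2*I) = 2*I*(-50460 + I))
-4998707/3068127 + g(-179)/884126 = -4998707/3068127 + (2*(-179)*(-50460 - 179))/884126 = -4998707*1/3068127 + (2*(-179)*(-50639))*(1/884126) = -4998707/3068127 + 18128762*(1/884126) = -4998707/3068127 + 9064381/442063 = 25600928671846/1356305426001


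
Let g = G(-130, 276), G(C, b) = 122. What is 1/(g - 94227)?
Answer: -1/94105 ≈ -1.0626e-5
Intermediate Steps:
g = 122
1/(g - 94227) = 1/(122 - 94227) = 1/(-94105) = -1/94105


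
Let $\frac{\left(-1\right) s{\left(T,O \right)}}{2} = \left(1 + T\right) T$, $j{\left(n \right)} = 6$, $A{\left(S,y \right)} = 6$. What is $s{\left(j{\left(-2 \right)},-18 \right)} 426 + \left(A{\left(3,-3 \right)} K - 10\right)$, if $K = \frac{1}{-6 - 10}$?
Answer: $- \frac{286355}{8} \approx -35794.0$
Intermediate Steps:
$K = - \frac{1}{16}$ ($K = \frac{1}{-16} = - \frac{1}{16} \approx -0.0625$)
$s{\left(T,O \right)} = - 2 T \left(1 + T\right)$ ($s{\left(T,O \right)} = - 2 \left(1 + T\right) T = - 2 T \left(1 + T\right)$)
$s{\left(j{\left(-2 \right)},-18 \right)} 426 + \left(A{\left(3,-3 \right)} K - 10\right) = \left(-2\right) 6 \left(1 + 6\right) 426 + \left(6 \left(- \frac{1}{16}\right) - 10\right) = \left(-2\right) 6 \cdot 7 \cdot 426 - \frac{83}{8} = \left(-84\right) 426 - \frac{83}{8} = -35784 - \frac{83}{8} = - \frac{286355}{8}$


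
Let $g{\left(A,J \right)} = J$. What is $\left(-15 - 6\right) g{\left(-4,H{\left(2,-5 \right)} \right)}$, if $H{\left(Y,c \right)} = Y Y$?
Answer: $-84$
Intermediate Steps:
$H{\left(Y,c \right)} = Y^{2}$
$\left(-15 - 6\right) g{\left(-4,H{\left(2,-5 \right)} \right)} = \left(-15 - 6\right) 2^{2} = \left(-21\right) 4 = -84$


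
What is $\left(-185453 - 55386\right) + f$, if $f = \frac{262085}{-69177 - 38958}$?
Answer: $- \frac{5208677470}{21627} \approx -2.4084 \cdot 10^{5}$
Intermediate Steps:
$f = - \frac{52417}{21627}$ ($f = \frac{262085}{-69177 - 38958} = \frac{262085}{-108135} = 262085 \left(- \frac{1}{108135}\right) = - \frac{52417}{21627} \approx -2.4237$)
$\left(-185453 - 55386\right) + f = \left(-185453 - 55386\right) - \frac{52417}{21627} = -240839 - \frac{52417}{21627} = - \frac{5208677470}{21627}$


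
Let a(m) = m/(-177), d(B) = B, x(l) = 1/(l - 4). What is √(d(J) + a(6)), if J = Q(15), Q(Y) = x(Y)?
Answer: √24013/649 ≈ 0.23877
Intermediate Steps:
x(l) = 1/(-4 + l)
Q(Y) = 1/(-4 + Y)
J = 1/11 (J = 1/(-4 + 15) = 1/11 ≈ 0.090909)
a(m) = -m/177 (a(m) = m*(-1/177) = -m/177)
√(d(J) + a(6)) = √(1/11 - 1/177*6) = √(1/11 - 2/59) = √(37/649) = √24013/649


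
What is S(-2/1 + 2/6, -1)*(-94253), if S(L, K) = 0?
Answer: 0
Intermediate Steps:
S(-2/1 + 2/6, -1)*(-94253) = 0*(-94253) = 0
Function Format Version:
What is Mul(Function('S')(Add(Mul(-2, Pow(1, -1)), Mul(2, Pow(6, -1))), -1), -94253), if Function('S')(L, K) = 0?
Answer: 0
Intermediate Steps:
Mul(Function('S')(Add(Mul(-2, Pow(1, -1)), Mul(2, Pow(6, -1))), -1), -94253) = Mul(0, -94253) = 0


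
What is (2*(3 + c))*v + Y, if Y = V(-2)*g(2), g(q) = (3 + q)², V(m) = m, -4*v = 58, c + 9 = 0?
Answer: 124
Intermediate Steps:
c = -9 (c = -9 + 0 = -9)
v = -29/2 (v = -¼*58 = -29/2 ≈ -14.500)
Y = -50 (Y = -2*(3 + 2)² = -2*5² = -2*25 = -50)
(2*(3 + c))*v + Y = (2*(3 - 9))*(-29/2) - 50 = (2*(-6))*(-29/2) - 50 = -12*(-29/2) - 50 = 174 - 50 = 124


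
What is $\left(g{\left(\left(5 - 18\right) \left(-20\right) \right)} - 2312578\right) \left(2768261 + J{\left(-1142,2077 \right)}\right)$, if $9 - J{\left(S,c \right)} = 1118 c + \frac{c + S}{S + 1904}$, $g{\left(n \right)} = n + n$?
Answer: $- \frac{131013257111639}{127} \approx -1.0316 \cdot 10^{12}$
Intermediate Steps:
$g{\left(n \right)} = 2 n$
$J{\left(S,c \right)} = 9 - 1118 c - \frac{S + c}{1904 + S}$ ($J{\left(S,c \right)} = 9 - \left(1118 c + \frac{c + S}{S + 1904}\right) = 9 - \left(1118 c + \frac{S + c}{1904 + S}\right) = 9 - 1118 c - \frac{S + c}{1904 + S}$)
$\left(g{\left(\left(5 - 18\right) \left(-20\right) \right)} - 2312578\right) \left(2768261 + J{\left(-1142,2077 \right)}\right) = \left(2 \left(5 - 18\right) \left(-20\right) - 2312578\right) \left(2768261 + \frac{17136 - 4421253821 + 8 \left(-1142\right) - \left(-1276756\right) 2077}{1904 - 1142}\right) = \left(2 \left(\left(-13\right) \left(-20\right)\right) - 2312578\right) \left(2768261 + \frac{17136 - 4421253821 - 9136 + 2651822212}{762}\right) = \left(2 \cdot 260 - 2312578\right) \left(2768261 + \frac{1}{762} \left(-1769423609\right)\right) = \left(520 - 2312578\right) \left(2768261 - \frac{1769423609}{762}\right) = \left(-2312058\right) \frac{339991273}{762} = - \frac{131013257111639}{127}$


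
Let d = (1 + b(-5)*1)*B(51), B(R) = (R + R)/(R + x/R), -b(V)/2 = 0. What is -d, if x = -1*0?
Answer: -2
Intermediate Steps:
x = 0
b(V) = 0 (b(V) = -2*0 = 0)
B(R) = 2 (B(R) = (R + R)/(R + 0/R) = (2*R)/(R + 0) = (2*R)/R = 2)
d = 2 (d = (1 + 0*1)*2 = (1 + 0)*2 = 1*2 = 2)
-d = -1*2 = -2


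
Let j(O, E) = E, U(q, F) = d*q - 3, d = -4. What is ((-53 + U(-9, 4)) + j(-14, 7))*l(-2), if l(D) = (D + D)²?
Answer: -208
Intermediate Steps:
U(q, F) = -3 - 4*q (U(q, F) = -4*q - 3 = -3 - 4*q)
l(D) = 4*D² (l(D) = (2*D)² = 4*D²)
((-53 + U(-9, 4)) + j(-14, 7))*l(-2) = ((-53 + (-3 - 4*(-9))) + 7)*(4*(-2)²) = ((-53 + (-3 + 36)) + 7)*(4*4) = ((-53 + 33) + 7)*16 = (-20 + 7)*16 = -13*16 = -208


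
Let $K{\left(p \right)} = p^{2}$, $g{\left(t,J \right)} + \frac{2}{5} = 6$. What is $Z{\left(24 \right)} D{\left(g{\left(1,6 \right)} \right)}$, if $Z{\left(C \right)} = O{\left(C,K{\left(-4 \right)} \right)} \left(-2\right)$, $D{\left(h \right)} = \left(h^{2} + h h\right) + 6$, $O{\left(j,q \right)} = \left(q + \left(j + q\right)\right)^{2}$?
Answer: $- \frac{10775296}{25} \approx -4.3101 \cdot 10^{5}$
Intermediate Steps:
$g{\left(t,J \right)} = \frac{28}{5}$ ($g{\left(t,J \right)} = - \frac{2}{5} + 6 = \frac{28}{5}$)
$O{\left(j,q \right)} = \left(j + 2 q\right)^{2}$
$D{\left(h \right)} = 6 + 2 h^{2}$ ($D{\left(h \right)} = \left(h^{2} + h^{2}\right) + 6 = 2 h^{2} + 6 = 6 + 2 h^{2}$)
$Z{\left(C \right)} = - 2 \left(32 + C\right)^{2}$ ($Z{\left(C \right)} = \left(C + 2 \left(-4\right)^{2}\right)^{2} \left(-2\right) = \left(C + 2 \cdot 16\right)^{2} \left(-2\right) = \left(C + 32\right)^{2} \left(-2\right) = \left(32 + C\right)^{2} \left(-2\right) = - 2 \left(32 + C\right)^{2}$)
$Z{\left(24 \right)} D{\left(g{\left(1,6 \right)} \right)} = - 2 \left(32 + 24\right)^{2} \left(6 + 2 \left(\frac{28}{5}\right)^{2}\right) = - 2 \cdot 56^{2} \left(6 + 2 \cdot \frac{784}{25}\right) = \left(-2\right) 3136 \left(6 + \frac{1568}{25}\right) = \left(-6272\right) \frac{1718}{25} = - \frac{10775296}{25}$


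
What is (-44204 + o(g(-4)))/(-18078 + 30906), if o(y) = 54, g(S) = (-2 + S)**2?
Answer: -22075/6414 ≈ -3.4417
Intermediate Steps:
(-44204 + o(g(-4)))/(-18078 + 30906) = (-44204 + 54)/(-18078 + 30906) = -44150/12828 = -44150*1/12828 = -22075/6414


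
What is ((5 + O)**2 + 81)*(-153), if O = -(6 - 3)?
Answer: -13005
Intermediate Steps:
O = -3 (O = -1*3 = -3)
((5 + O)**2 + 81)*(-153) = ((5 - 3)**2 + 81)*(-153) = (2**2 + 81)*(-153) = (4 + 81)*(-153) = 85*(-153) = -13005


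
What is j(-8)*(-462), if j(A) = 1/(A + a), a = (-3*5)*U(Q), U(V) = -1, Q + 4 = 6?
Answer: -66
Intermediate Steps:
Q = 2 (Q = -4 + 6 = 2)
a = 15 (a = -3*5*(-1) = -15*(-1) = 15)
j(A) = 1/(15 + A) (j(A) = 1/(A + 15) = 1/(15 + A))
j(-8)*(-462) = -462/(15 - 8) = -462/7 = (⅐)*(-462) = -66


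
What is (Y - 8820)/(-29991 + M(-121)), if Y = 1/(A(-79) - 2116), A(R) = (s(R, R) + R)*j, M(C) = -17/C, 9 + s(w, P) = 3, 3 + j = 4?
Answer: 2348951341/7987195694 ≈ 0.29409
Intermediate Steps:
j = 1 (j = -3 + 4 = 1)
s(w, P) = -6 (s(w, P) = -9 + 3 = -6)
A(R) = -6 + R (A(R) = (-6 + R)*1 = -6 + R)
Y = -1/2201 (Y = 1/((-6 - 79) - 2116) = 1/(-85 - 2116) = 1/(-2201) = -1/2201 ≈ -0.00045434)
(Y - 8820)/(-29991 + M(-121)) = (-1/2201 - 8820)/(-29991 - 17/(-121)) = -19412821/(2201*(-29991 - 17*(-1/121))) = -19412821/(2201*(-29991 + 17/121)) = -19412821/(2201*(-3628894/121)) = -19412821/2201*(-121/3628894) = 2348951341/7987195694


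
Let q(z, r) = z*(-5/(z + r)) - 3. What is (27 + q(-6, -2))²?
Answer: 6561/16 ≈ 410.06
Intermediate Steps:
q(z, r) = -3 - 5*z/(r + z) (q(z, r) = z*(-5/(r + z)) - 3 = -5*z/(r + z) - 3 = -3 - 5*z/(r + z))
(27 + q(-6, -2))² = (27 + (-8*(-6) - 3*(-2))/(-2 - 6))² = (27 + (48 + 6)/(-8))² = (27 - ⅛*54)² = (27 - 27/4)² = (81/4)² = 6561/16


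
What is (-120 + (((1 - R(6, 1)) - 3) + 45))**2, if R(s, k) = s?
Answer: 6889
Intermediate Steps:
(-120 + (((1 - R(6, 1)) - 3) + 45))**2 = (-120 + (((1 - 1*6) - 3) + 45))**2 = (-120 + (((1 - 6) - 3) + 45))**2 = (-120 + ((-5 - 3) + 45))**2 = (-120 + (-8 + 45))**2 = (-120 + 37)**2 = (-83)**2 = 6889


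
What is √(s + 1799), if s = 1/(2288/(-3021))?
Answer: √588172013/572 ≈ 42.399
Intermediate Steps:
s = -3021/2288 (s = 1/(2288*(-1/3021)) = 1/(-2288/3021) = -3021/2288 ≈ -1.3204)
√(s + 1799) = √(-3021/2288 + 1799) = √(4113091/2288) = √588172013/572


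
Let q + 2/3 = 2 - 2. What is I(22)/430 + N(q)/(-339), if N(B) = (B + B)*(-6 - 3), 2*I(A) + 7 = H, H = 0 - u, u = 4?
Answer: -4683/97180 ≈ -0.048189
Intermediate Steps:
H = -4 (H = 0 - 1*4 = 0 - 4 = -4)
I(A) = -11/2 (I(A) = -7/2 + (1/2)*(-4) = -7/2 - 2 = -11/2)
q = -2/3 (q = -2/3 + (2 - 2) = -2/3 + 0 = -2/3 ≈ -0.66667)
N(B) = -18*B (N(B) = (2*B)*(-9) = -18*B)
I(22)/430 + N(q)/(-339) = -11/2/430 - 18*(-2/3)/(-339) = -11/2*1/430 + 12*(-1/339) = -11/860 - 4/113 = -4683/97180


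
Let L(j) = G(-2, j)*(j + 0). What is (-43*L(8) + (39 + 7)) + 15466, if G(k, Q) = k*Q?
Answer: 21016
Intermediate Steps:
G(k, Q) = Q*k
L(j) = -2*j² (L(j) = (j*(-2))*(j + 0) = (-2*j)*j = -2*j²)
(-43*L(8) + (39 + 7)) + 15466 = (-(-86)*8² + (39 + 7)) + 15466 = (-(-86)*64 + 46) + 15466 = (-43*(-128) + 46) + 15466 = (5504 + 46) + 15466 = 5550 + 15466 = 21016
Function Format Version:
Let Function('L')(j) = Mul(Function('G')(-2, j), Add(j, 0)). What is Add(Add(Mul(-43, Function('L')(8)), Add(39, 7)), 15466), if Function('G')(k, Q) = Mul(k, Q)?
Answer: 21016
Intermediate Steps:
Function('G')(k, Q) = Mul(Q, k)
Function('L')(j) = Mul(-2, Pow(j, 2)) (Function('L')(j) = Mul(Mul(j, -2), Add(j, 0)) = Mul(Mul(-2, j), j) = Mul(-2, Pow(j, 2)))
Add(Add(Mul(-43, Function('L')(8)), Add(39, 7)), 15466) = Add(Add(Mul(-43, Mul(-2, Pow(8, 2))), Add(39, 7)), 15466) = Add(Add(Mul(-43, Mul(-2, 64)), 46), 15466) = Add(Add(Mul(-43, -128), 46), 15466) = Add(Add(5504, 46), 15466) = Add(5550, 15466) = 21016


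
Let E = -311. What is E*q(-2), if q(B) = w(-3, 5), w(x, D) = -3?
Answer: 933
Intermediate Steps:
q(B) = -3
E*q(-2) = -311*(-3) = 933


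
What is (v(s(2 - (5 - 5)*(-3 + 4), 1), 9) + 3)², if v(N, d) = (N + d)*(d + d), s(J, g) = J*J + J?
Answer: 74529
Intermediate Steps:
s(J, g) = J + J² (s(J, g) = J² + J = J + J²)
v(N, d) = 2*d*(N + d) (v(N, d) = (N + d)*(2*d) = 2*d*(N + d))
(v(s(2 - (5 - 5)*(-3 + 4), 1), 9) + 3)² = (2*9*((2 - (5 - 5)*(-3 + 4))*(1 + (2 - (5 - 5)*(-3 + 4))) + 9) + 3)² = (2*9*((2 - 0)*(1 + (2 - 0)) + 9) + 3)² = (2*9*((2 - 1*0)*(1 + (2 - 1*0)) + 9) + 3)² = (2*9*((2 + 0)*(1 + (2 + 0)) + 9) + 3)² = (2*9*(2*(1 + 2) + 9) + 3)² = (2*9*(2*3 + 9) + 3)² = (2*9*(6 + 9) + 3)² = (2*9*15 + 3)² = (270 + 3)² = 273² = 74529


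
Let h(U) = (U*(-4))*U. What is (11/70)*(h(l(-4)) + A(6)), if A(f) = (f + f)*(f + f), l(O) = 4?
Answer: 88/7 ≈ 12.571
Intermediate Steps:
A(f) = 4*f² (A(f) = (2*f)*(2*f) = 4*f²)
h(U) = -4*U² (h(U) = (-4*U)*U = -4*U²)
(11/70)*(h(l(-4)) + A(6)) = (11/70)*(-4*4² + 4*6²) = (11*(1/70))*(-4*16 + 4*36) = 11*(-64 + 144)/70 = (11/70)*80 = 88/7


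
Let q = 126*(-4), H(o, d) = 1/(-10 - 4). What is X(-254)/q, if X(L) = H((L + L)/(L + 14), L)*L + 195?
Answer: -373/882 ≈ -0.42290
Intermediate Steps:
H(o, d) = -1/14 (H(o, d) = 1/(-14) = -1/14)
X(L) = 195 - L/14 (X(L) = -L/14 + 195 = 195 - L/14)
q = -504
X(-254)/q = (195 - 1/14*(-254))/(-504) = (195 + 127/7)*(-1/504) = (1492/7)*(-1/504) = -373/882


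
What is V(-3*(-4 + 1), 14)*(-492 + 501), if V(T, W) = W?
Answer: 126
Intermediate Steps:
V(-3*(-4 + 1), 14)*(-492 + 501) = 14*(-492 + 501) = 14*9 = 126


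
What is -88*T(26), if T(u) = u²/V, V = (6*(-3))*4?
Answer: 7436/9 ≈ 826.22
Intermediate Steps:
V = -72 (V = -18*4 = -72)
T(u) = -u²/72 (T(u) = u²/(-72) = u²*(-1/72) = -u²/72)
-88*T(26) = -(-11)*26²/9 = -(-11)*676/9 = -88*(-169/18) = 7436/9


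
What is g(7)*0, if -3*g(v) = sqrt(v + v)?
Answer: 0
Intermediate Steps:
g(v) = -sqrt(2)*sqrt(v)/3 (g(v) = -sqrt(v + v)/3 = -sqrt(2)*sqrt(v)/3)
g(7)*0 = -sqrt(2)*sqrt(7)/3*0 = -sqrt(14)/3*0 = 0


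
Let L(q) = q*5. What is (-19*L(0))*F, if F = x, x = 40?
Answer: 0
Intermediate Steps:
L(q) = 5*q
F = 40
(-19*L(0))*F = -95*0*40 = -19*0*40 = 0*40 = 0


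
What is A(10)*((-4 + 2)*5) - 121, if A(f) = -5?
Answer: -71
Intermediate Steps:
A(10)*((-4 + 2)*5) - 121 = -5*(-4 + 2)*5 - 121 = -(-10)*5 - 121 = -5*(-10) - 121 = 50 - 121 = -71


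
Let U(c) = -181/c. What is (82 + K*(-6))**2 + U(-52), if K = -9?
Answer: 961973/52 ≈ 18499.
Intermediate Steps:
(82 + K*(-6))**2 + U(-52) = (82 - 9*(-6))**2 - 181/(-52) = (82 + 54)**2 - 181*(-1/52) = 136**2 + 181/52 = 18496 + 181/52 = 961973/52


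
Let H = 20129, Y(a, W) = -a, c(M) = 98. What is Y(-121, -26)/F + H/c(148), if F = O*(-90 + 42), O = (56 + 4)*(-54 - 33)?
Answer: 2521767049/12277440 ≈ 205.40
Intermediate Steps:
O = -5220 (O = 60*(-87) = -5220)
F = 250560 (F = -5220*(-90 + 42) = -5220*(-48) = 250560)
Y(-121, -26)/F + H/c(148) = -1*(-121)/250560 + 20129/98 = 121*(1/250560) + 20129*(1/98) = 121/250560 + 20129/98 = 2521767049/12277440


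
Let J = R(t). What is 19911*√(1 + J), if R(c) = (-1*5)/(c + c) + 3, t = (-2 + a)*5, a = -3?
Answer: 19911*√410/10 ≈ 40317.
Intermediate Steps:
t = -25 (t = (-2 - 3)*5 = -5*5 = -25)
R(c) = 3 - 5/(2*c) (R(c) = -5*1/(2*c) + 3 = -5/(2*c) + 3 = 3 - 5/(2*c))
J = 31/10 (J = 3 - 5/2/(-25) = 3 - 5/2*(-1/25) = 3 + ⅒ = 31/10 ≈ 3.1000)
19911*√(1 + J) = 19911*√(1 + 31/10) = 19911*√(41/10) = 19911*(√410/10) = 19911*√410/10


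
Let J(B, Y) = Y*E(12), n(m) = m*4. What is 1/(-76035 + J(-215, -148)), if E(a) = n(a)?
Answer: -1/83139 ≈ -1.2028e-5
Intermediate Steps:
n(m) = 4*m
E(a) = 4*a
J(B, Y) = 48*Y (J(B, Y) = Y*(4*12) = Y*48 = 48*Y)
1/(-76035 + J(-215, -148)) = 1/(-76035 + 48*(-148)) = 1/(-76035 - 7104) = 1/(-83139) = -1/83139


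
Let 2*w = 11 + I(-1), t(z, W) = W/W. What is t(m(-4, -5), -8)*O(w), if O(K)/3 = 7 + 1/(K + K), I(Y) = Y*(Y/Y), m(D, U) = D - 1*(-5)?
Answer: 213/10 ≈ 21.300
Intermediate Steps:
m(D, U) = 5 + D (m(D, U) = D + 5 = 5 + D)
I(Y) = Y (I(Y) = Y*1 = Y)
t(z, W) = 1
w = 5 (w = (11 - 1)/2 = (½)*10 = 5)
O(K) = 21 + 3/(2*K) (O(K) = 3*(7 + 1/(K + K)) = 3*(7 + 1/(2*K)) = 21 + 3/(2*K))
t(m(-4, -5), -8)*O(w) = 1*(21 + (3/2)/5) = 1*(21 + (3/2)*(⅕)) = 1*(21 + 3/10) = 1*(213/10) = 213/10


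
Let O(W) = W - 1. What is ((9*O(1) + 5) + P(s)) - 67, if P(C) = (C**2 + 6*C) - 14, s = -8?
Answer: -60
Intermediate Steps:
O(W) = -1 + W
P(C) = -14 + C**2 + 6*C
((9*O(1) + 5) + P(s)) - 67 = ((9*(-1 + 1) + 5) + (-14 + (-8)**2 + 6*(-8))) - 67 = ((9*0 + 5) + (-14 + 64 - 48)) - 67 = ((0 + 5) + 2) - 67 = (5 + 2) - 67 = 7 - 67 = -60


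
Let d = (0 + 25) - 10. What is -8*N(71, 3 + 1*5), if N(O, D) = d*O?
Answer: -8520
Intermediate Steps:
d = 15 (d = 25 - 10 = 15)
N(O, D) = 15*O
-8*N(71, 3 + 1*5) = -120*71 = -8*1065 = -8520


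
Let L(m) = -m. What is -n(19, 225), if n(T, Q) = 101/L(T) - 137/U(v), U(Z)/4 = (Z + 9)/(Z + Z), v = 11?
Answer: 32673/760 ≈ 42.991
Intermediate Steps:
U(Z) = 2*(9 + Z)/Z (U(Z) = 4*((Z + 9)/(Z + Z)) = 4*((9 + Z)/((2*Z))) = 4*((9 + Z)*(1/(2*Z))) = 4*((9 + Z)/(2*Z)) = 2*(9 + Z)/Z)
n(T, Q) = -1507/40 - 101/T (n(T, Q) = 101/((-T)) - 137/(2 + 18/11) = 101*(-1/T) - 137/(2 + 18*(1/11)) = -101/T - 137/(2 + 18/11) = -101/T - 137/40/11 = -101/T - 137*11/40 = -101/T - 1507/40 = -1507/40 - 101/T)
-n(19, 225) = -(-1507/40 - 101/19) = -1*(-32673/760) = 32673/760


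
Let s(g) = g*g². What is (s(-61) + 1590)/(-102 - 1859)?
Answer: 225391/1961 ≈ 114.94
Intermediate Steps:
s(g) = g³
(s(-61) + 1590)/(-102 - 1859) = ((-61)³ + 1590)/(-102 - 1859) = (-226981 + 1590)/(-1961) = -225391*(-1/1961) = 225391/1961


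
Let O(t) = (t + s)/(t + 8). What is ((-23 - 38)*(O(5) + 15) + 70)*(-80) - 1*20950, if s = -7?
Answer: 596690/13 ≈ 45899.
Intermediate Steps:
O(t) = (-7 + t)/(8 + t) (O(t) = (t - 7)/(t + 8) = (-7 + t)/(8 + t))
((-23 - 38)*(O(5) + 15) + 70)*(-80) - 1*20950 = ((-23 - 38)*((-7 + 5)/(8 + 5) + 15) + 70)*(-80) - 1*20950 = (-61*(-2/13 + 15) + 70)*(-80) - 20950 = (-61*193/13 + 70)*(-80) - 20950 = (-11773/13 + 70)*(-80) - 20950 = -10863/13*(-80) - 20950 = 869040/13 - 20950 = 596690/13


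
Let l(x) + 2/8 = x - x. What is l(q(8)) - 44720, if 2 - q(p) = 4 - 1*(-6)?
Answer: -178881/4 ≈ -44720.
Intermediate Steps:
q(p) = -8 (q(p) = 2 - (4 - 1*(-6)) = 2 - (4 + 6) = 2 - 1*10 = 2 - 10 = -8)
l(x) = -¼ (l(x) = -¼ + (x - x) = -¼ + 0 = -¼)
l(q(8)) - 44720 = -¼ - 44720 = -178881/4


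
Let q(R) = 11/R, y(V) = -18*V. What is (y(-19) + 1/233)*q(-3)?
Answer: -876557/699 ≈ -1254.0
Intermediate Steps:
(y(-19) + 1/233)*q(-3) = (-18*(-19) + 1/233)*(11/(-3)) = (342 + 1/233)*(11*(-⅓)) = (79687/233)*(-11/3) = -876557/699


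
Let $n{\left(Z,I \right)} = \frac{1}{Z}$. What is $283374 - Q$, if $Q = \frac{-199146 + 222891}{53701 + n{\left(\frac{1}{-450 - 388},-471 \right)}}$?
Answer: $\frac{4993325339}{17621} \approx 2.8337 \cdot 10^{5}$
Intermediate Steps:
$Q = \frac{7915}{17621}$ ($Q = \frac{-199146 + 222891}{53701 + \frac{1}{\frac{1}{-450 - 388}}} = \frac{23745}{53701 + \frac{1}{\frac{1}{-838}}} = \frac{23745}{53701 + \frac{1}{- \frac{1}{838}}} = \frac{23745}{53701 - 838} = \frac{23745}{52863} = 23745 \cdot \frac{1}{52863} = \frac{7915}{17621} \approx 0.44918$)
$283374 - Q = 283374 - \frac{7915}{17621} = \frac{4993325339}{17621}$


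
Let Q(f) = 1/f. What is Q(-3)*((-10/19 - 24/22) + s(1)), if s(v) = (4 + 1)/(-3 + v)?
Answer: 1721/1254 ≈ 1.3724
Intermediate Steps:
s(v) = 5/(-3 + v)
Q(-3)*((-10/19 - 24/22) + s(1)) = ((-10/19 - 24/22) + 5/(-3 + 1))/(-3) = -((-10*1/19 - 24*1/22) + 5/(-2))/3 = -((-10/19 - 12/11) + 5*(-½))/3 = -(-338/209 - 5/2)/3 = -⅓*(-1721/418) = 1721/1254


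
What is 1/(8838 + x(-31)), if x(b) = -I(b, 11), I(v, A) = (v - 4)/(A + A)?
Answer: 22/194471 ≈ 0.00011313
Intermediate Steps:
I(v, A) = (-4 + v)/(2*A) (I(v, A) = (-4 + v)/((2*A)) = (-4 + v)*(1/(2*A)) = (-4 + v)/(2*A))
x(b) = 2/11 - b/22 (x(b) = -(-4 + b)/(2*11) = -(-2/11 + b/22) = 2/11 - b/22)
1/(8838 + x(-31)) = 1/(8838 + (2/11 - 1/22*(-31))) = 1/(8838 + (2/11 + 31/22)) = 1/(8838 + 35/22) = 1/(194471/22) = 22/194471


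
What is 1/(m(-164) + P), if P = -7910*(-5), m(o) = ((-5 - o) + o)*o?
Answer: 1/40370 ≈ 2.4771e-5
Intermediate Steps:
m(o) = -5*o
P = 39550
1/(m(-164) + P) = 1/(-5*(-164) + 39550) = 1/(820 + 39550) = 1/40370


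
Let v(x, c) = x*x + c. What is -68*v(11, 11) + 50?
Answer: -8926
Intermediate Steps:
v(x, c) = c + x**2 (v(x, c) = x**2 + c = c + x**2)
-68*v(11, 11) + 50 = -68*(11 + 11**2) + 50 = -68*(11 + 121) + 50 = -68*132 + 50 = -8976 + 50 = -8926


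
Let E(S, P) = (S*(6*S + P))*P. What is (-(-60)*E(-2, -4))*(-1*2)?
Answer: 15360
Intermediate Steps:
E(S, P) = P*S*(P + 6*S) (E(S, P) = (S*(P + 6*S))*P = P*S*(P + 6*S))
(-(-60)*E(-2, -4))*(-1*2) = (-(-60)*(-4*(-2)*(-4 + 6*(-2))))*(-1*2) = -(-60)*(-4*(-2)*(-4 - 12))*(-2) = -(-60)*(-4*(-2)*(-16))*(-2) = -(-60)*(-128)*(-2) = -15*512*(-2) = -7680*(-2) = 15360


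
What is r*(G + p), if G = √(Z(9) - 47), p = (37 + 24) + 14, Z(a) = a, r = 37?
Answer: 2775 + 37*I*√38 ≈ 2775.0 + 228.08*I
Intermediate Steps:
p = 75 (p = 61 + 14 = 75)
G = I*√38 (G = √(9 - 47) = √(-38) = I*√38 ≈ 6.1644*I)
r*(G + p) = 37*(I*√38 + 75) = 37*(75 + I*√38) = 2775 + 37*I*√38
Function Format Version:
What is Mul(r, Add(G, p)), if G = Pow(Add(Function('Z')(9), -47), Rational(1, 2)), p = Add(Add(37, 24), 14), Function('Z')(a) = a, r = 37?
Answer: Add(2775, Mul(37, I, Pow(38, Rational(1, 2)))) ≈ Add(2775.0, Mul(228.08, I))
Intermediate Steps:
p = 75 (p = Add(61, 14) = 75)
G = Mul(I, Pow(38, Rational(1, 2))) (G = Pow(Add(9, -47), Rational(1, 2)) = Pow(-38, Rational(1, 2)) = Mul(I, Pow(38, Rational(1, 2))) ≈ Mul(6.1644, I))
Mul(r, Add(G, p)) = Mul(37, Add(Mul(I, Pow(38, Rational(1, 2))), 75)) = Mul(37, Add(75, Mul(I, Pow(38, Rational(1, 2))))) = Add(2775, Mul(37, I, Pow(38, Rational(1, 2))))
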